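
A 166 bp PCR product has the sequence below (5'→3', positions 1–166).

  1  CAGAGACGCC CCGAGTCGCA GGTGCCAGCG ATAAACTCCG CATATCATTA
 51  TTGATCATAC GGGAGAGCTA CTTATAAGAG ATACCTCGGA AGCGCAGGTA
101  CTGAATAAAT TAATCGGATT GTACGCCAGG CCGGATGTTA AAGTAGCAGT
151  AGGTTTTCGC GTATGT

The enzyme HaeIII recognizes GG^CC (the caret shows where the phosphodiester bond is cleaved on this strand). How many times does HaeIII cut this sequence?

GGCC occurs starting at position 129.
HaeIII cuts at 1 site.

1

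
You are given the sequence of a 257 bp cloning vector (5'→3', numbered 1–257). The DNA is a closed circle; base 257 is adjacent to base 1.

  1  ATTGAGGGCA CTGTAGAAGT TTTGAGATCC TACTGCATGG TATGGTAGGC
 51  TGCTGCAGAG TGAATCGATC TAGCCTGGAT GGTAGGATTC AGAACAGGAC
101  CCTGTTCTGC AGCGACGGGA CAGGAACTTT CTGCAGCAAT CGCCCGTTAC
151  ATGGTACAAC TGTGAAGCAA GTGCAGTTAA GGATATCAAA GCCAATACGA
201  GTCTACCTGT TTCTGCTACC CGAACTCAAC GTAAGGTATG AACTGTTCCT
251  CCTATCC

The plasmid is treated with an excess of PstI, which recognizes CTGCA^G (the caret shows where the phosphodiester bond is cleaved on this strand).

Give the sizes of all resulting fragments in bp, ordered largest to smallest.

PstI sites (CTGCAG) start at positions 53, 107, 131.
PstI cuts after base 5 of each site (before the last base), so after positions 57, 111, 135.
Circular molecule, 3 cuts → 3 fragments:
  58–111 → 54 bp
  112–135 → 24 bp
  136–257 then 1–57 → 122 + 57 = 179 bp
Sorted largest to smallest: 179, 54, 24 bp.

179, 54, 24 bp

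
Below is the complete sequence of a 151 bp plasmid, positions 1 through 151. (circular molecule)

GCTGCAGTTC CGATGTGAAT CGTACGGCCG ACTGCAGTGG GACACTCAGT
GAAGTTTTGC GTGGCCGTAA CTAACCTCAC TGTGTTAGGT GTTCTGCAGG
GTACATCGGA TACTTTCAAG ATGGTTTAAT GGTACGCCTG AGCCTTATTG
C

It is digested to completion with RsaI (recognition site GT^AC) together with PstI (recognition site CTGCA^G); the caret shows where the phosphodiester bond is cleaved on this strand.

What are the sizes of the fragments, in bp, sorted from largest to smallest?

62, 31, 24, 17, 13, 4 bp

RsaI sites (GTAC) start at positions 22, 101, 132.
RsaI cuts after base 2 of each site, so after positions 23, 102, 133.
PstI sites (CTGCAG) start at positions 2, 32, 94.
PstI cuts after base 5 of each site (before the last base), so after positions 6, 36, 98.
Combined cut positions: 6, 23, 36, 98, 102, 133.
Circular molecule, 6 cuts → 6 fragments:
  7–23 → 17 bp
  24–36 → 13 bp
  37–98 → 62 bp
  99–102 → 4 bp
  103–133 → 31 bp
  134–151 then 1–6 → 18 + 6 = 24 bp
Sorted largest to smallest: 62, 31, 24, 17, 13, 4 bp.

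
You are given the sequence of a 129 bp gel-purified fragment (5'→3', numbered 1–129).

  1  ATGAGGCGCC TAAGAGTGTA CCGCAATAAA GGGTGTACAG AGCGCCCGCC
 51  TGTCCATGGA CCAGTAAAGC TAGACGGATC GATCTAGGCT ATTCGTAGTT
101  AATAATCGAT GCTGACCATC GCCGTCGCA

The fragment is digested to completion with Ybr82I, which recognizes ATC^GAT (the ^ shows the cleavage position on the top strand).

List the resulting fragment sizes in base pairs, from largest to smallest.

Ybr82I sites (ATCGAT) start at positions 78, 105.
Ybr82I cuts after base 3 of each site, so after positions 80, 107.
Linear molecule, 2 cuts → 3 fragments:
  1–80 → 80 bp
  81–107 → 27 bp
  108–129 → 22 bp
Sorted largest to smallest: 80, 27, 22 bp.

80, 27, 22 bp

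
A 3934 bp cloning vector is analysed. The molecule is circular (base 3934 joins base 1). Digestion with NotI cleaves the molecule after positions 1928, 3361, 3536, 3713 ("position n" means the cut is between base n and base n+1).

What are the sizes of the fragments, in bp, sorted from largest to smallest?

Circular molecule, 4 cuts → 4 fragments:
  3361 − 1928 = 1433 bp
  3536 − 3361 = 175 bp
  3713 − 3536 = 177 bp
  wrap: 3934 − 3713 + 1928 = 2149 bp
Sorted largest to smallest: 2149, 1433, 177, 175 bp.

2149, 1433, 177, 175 bp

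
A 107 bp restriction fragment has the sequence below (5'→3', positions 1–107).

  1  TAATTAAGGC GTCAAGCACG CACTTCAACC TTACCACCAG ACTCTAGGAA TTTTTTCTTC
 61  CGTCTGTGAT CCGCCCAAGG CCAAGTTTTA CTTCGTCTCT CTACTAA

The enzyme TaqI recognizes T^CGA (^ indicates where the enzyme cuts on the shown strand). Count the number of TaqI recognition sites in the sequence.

No occurrence of TCGA is present in the sequence.
TaqI does not cut: 0 sites.

0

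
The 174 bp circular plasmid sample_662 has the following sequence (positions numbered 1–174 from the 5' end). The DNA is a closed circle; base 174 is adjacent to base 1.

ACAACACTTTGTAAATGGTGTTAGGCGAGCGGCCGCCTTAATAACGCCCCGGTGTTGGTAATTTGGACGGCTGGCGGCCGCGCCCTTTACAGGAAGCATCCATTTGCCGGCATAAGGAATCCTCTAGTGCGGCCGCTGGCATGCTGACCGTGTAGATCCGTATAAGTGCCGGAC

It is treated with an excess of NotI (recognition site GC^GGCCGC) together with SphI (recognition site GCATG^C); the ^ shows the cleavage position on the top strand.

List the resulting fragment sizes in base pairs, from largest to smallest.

NotI sites (GCGGCCGC) start at positions 29, 74, 129.
NotI cuts after base 2 of each site, so after positions 30, 75, 130.
The SphI site (GCATGC) starts at position 139.
SphI cuts after base 5 of each site (before the last base), so after position 143.
Combined cut positions: 30, 75, 130, 143.
Circular molecule, 4 cuts → 4 fragments:
  31–75 → 45 bp
  76–130 → 55 bp
  131–143 → 13 bp
  144–174 then 1–30 → 31 + 30 = 61 bp
Sorted largest to smallest: 61, 55, 45, 13 bp.

61, 55, 45, 13 bp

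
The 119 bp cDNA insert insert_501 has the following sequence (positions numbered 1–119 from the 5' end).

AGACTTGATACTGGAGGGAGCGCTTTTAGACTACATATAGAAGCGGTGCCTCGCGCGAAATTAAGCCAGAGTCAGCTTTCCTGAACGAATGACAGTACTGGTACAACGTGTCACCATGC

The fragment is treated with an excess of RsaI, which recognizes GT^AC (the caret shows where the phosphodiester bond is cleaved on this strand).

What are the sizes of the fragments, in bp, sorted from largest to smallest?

96, 17, 6 bp

RsaI sites (GTAC) start at positions 95, 101.
RsaI cuts after base 2 of each site, so after positions 96, 102.
Linear molecule, 2 cuts → 3 fragments:
  1–96 → 96 bp
  97–102 → 6 bp
  103–119 → 17 bp
Sorted largest to smallest: 96, 17, 6 bp.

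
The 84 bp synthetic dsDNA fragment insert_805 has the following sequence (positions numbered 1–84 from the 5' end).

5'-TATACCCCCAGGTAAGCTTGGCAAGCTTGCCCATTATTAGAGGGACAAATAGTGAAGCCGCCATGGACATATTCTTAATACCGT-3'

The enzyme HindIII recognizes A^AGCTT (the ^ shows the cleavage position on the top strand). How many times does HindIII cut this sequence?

2

AAGCTT occurs starting at positions 14, 23.
HindIII cuts at 2 sites.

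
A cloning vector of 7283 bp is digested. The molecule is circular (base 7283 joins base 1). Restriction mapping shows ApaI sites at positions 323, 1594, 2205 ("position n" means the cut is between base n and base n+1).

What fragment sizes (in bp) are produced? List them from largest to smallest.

5401, 1271, 611 bp

Circular molecule, 3 cuts → 3 fragments:
  1594 − 323 = 1271 bp
  2205 − 1594 = 611 bp
  wrap: 7283 − 2205 + 323 = 5401 bp
Sorted largest to smallest: 5401, 1271, 611 bp.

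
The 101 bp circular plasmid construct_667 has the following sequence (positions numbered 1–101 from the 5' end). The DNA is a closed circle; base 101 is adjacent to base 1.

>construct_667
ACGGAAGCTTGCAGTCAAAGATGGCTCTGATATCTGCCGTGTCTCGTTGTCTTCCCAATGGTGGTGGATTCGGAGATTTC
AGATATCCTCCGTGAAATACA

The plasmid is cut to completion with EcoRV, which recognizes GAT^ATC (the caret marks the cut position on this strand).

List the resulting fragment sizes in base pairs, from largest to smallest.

EcoRV sites (GATATC) start at positions 29, 82.
EcoRV cuts after base 3 of each site, so after positions 31, 84.
Circular molecule, 2 cuts → 2 fragments:
  32–84 → 53 bp
  85–101 then 1–31 → 17 + 31 = 48 bp
Sorted largest to smallest: 53, 48 bp.

53, 48 bp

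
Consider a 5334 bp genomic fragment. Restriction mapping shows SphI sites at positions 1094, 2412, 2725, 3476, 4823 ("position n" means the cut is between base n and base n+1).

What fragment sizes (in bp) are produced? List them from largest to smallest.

Linear molecule, 5 cuts → 6 fragments:
  1094 − 0 = 1094 bp
  2412 − 1094 = 1318 bp
  2725 − 2412 = 313 bp
  3476 − 2725 = 751 bp
  4823 − 3476 = 1347 bp
  5334 − 4823 = 511 bp
Sorted largest to smallest: 1347, 1318, 1094, 751, 511, 313 bp.

1347, 1318, 1094, 751, 511, 313 bp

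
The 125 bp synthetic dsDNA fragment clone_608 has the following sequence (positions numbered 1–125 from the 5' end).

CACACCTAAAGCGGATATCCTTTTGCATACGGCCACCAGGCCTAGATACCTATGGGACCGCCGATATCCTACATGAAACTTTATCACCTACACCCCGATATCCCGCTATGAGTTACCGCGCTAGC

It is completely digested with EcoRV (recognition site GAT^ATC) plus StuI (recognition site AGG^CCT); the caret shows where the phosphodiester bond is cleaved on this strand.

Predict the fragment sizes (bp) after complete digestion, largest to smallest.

EcoRV sites (GATATC) start at positions 14, 63, 97.
EcoRV cuts after base 3 of each site, so after positions 16, 65, 99.
The StuI site (AGGCCT) starts at position 38.
StuI cuts after base 3 of each site, so after position 40.
Combined cut positions: 16, 40, 65, 99.
Linear molecule, 4 cuts → 5 fragments:
  1–16 → 16 bp
  17–40 → 24 bp
  41–65 → 25 bp
  66–99 → 34 bp
  100–125 → 26 bp
Sorted largest to smallest: 34, 26, 25, 24, 16 bp.

34, 26, 25, 24, 16 bp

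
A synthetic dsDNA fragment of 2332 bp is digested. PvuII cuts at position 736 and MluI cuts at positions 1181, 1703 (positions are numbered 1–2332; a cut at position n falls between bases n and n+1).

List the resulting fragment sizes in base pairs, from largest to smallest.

Combined cut positions (sorted): 736, 1181, 1703.
Linear molecule, 3 cuts → 4 fragments:
  736 − 0 = 736 bp
  1181 − 736 = 445 bp
  1703 − 1181 = 522 bp
  2332 − 1703 = 629 bp
Sorted largest to smallest: 736, 629, 522, 445 bp.

736, 629, 522, 445 bp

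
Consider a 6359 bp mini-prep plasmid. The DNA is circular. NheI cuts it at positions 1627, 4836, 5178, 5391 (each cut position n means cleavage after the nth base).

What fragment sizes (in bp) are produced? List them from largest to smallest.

Circular molecule, 4 cuts → 4 fragments:
  4836 − 1627 = 3209 bp
  5178 − 4836 = 342 bp
  5391 − 5178 = 213 bp
  wrap: 6359 − 5391 + 1627 = 2595 bp
Sorted largest to smallest: 3209, 2595, 342, 213 bp.

3209, 2595, 342, 213 bp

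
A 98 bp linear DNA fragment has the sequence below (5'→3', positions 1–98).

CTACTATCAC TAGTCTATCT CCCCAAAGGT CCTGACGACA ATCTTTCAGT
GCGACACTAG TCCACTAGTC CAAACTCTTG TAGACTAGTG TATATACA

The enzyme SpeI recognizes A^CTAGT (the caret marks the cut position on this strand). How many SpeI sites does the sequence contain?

ACTAGT occurs starting at positions 9, 56, 64, 84.
SpeI cuts at 4 sites.

4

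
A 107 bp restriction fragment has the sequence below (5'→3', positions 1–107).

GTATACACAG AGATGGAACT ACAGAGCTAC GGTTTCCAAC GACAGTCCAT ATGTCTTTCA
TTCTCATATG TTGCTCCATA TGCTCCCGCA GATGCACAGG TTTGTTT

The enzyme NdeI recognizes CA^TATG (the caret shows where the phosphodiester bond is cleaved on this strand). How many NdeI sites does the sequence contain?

3

CATATG occurs starting at positions 48, 65, 77.
NdeI cuts at 3 sites.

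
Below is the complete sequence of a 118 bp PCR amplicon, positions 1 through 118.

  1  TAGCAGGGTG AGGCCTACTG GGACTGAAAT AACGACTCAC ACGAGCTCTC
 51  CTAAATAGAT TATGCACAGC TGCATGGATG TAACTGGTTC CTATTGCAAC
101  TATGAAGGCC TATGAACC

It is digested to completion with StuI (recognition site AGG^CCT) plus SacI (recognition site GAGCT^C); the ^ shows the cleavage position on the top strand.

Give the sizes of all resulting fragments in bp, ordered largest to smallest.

61, 34, 13, 10 bp

StuI sites (AGGCCT) start at positions 11, 106.
StuI cuts after base 3 of each site, so after positions 13, 108.
The SacI site (GAGCTC) starts at position 43.
SacI cuts after base 5 of each site (before the last base), so after position 47.
Combined cut positions: 13, 47, 108.
Linear molecule, 3 cuts → 4 fragments:
  1–13 → 13 bp
  14–47 → 34 bp
  48–108 → 61 bp
  109–118 → 10 bp
Sorted largest to smallest: 61, 34, 13, 10 bp.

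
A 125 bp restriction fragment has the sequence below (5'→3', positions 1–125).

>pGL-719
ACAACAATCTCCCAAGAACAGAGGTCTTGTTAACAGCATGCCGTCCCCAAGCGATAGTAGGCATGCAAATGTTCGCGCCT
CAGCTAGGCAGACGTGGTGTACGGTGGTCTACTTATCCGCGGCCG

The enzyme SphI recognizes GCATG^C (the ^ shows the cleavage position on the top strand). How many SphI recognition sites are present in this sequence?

GCATGC occurs starting at positions 36, 61.
SphI cuts at 2 sites.

2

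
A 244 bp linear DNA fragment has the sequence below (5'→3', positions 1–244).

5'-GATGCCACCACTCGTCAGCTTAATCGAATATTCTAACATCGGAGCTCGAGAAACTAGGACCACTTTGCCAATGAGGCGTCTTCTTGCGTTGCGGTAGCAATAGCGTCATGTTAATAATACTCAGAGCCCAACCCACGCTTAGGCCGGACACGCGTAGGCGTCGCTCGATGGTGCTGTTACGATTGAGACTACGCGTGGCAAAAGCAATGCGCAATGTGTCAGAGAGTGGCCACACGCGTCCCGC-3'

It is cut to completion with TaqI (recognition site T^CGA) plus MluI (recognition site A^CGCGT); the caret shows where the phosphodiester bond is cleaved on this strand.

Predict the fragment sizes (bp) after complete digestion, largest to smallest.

104, 43, 26, 24, 22, 15, 10 bp

TaqI sites (TCGA) start at positions 24, 46, 165.
TaqI cuts after the first base of each site, so after positions 24, 46, 165.
MluI sites (ACGCGT) start at positions 150, 191, 234.
MluI cuts after the first base of each site, so after positions 150, 191, 234.
Combined cut positions: 24, 46, 150, 165, 191, 234.
Linear molecule, 6 cuts → 7 fragments:
  1–24 → 24 bp
  25–46 → 22 bp
  47–150 → 104 bp
  151–165 → 15 bp
  166–191 → 26 bp
  192–234 → 43 bp
  235–244 → 10 bp
Sorted largest to smallest: 104, 43, 26, 24, 22, 15, 10 bp.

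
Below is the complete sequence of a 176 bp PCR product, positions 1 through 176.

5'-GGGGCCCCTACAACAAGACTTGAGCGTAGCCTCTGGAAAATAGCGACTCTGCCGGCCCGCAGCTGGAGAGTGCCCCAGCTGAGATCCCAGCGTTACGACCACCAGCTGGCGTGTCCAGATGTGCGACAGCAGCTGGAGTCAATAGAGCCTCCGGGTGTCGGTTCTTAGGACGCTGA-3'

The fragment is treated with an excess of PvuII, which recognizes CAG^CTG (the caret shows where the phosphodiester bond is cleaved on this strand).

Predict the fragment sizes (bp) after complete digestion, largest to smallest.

62, 44, 27, 27, 16 bp

PvuII sites (CAGCTG) start at positions 60, 76, 103, 130.
PvuII cuts after base 3 of each site, so after positions 62, 78, 105, 132.
Linear molecule, 4 cuts → 5 fragments:
  1–62 → 62 bp
  63–78 → 16 bp
  79–105 → 27 bp
  106–132 → 27 bp
  133–176 → 44 bp
Sorted largest to smallest: 62, 44, 27, 27, 16 bp.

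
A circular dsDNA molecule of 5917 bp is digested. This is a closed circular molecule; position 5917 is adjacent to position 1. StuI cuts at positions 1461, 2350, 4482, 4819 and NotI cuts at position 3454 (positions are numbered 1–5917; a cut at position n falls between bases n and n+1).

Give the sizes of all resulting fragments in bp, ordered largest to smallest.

2559, 1104, 1028, 889, 337 bp

Combined cut positions (sorted): 1461, 2350, 3454, 4482, 4819.
Circular molecule, 5 cuts → 5 fragments:
  2350 − 1461 = 889 bp
  3454 − 2350 = 1104 bp
  4482 − 3454 = 1028 bp
  4819 − 4482 = 337 bp
  wrap: 5917 − 4819 + 1461 = 2559 bp
Sorted largest to smallest: 2559, 1104, 1028, 889, 337 bp.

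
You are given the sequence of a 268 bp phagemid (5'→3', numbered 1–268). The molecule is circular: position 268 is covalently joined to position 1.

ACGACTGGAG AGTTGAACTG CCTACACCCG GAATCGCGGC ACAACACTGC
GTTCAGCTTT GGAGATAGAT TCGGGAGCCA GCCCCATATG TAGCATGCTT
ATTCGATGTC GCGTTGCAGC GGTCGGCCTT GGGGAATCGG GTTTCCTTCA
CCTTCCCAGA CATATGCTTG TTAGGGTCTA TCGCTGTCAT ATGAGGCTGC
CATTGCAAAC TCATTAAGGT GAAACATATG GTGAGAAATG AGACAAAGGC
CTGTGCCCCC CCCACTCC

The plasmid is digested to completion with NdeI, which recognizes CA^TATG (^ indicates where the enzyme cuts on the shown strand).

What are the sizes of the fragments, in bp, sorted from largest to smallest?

NdeI sites (CATATG) start at positions 85, 161, 188, 225.
NdeI cuts after base 2 of each site, so after positions 86, 162, 189, 226.
Circular molecule, 4 cuts → 4 fragments:
  87–162 → 76 bp
  163–189 → 27 bp
  190–226 → 37 bp
  227–268 then 1–86 → 42 + 86 = 128 bp
Sorted largest to smallest: 128, 76, 37, 27 bp.

128, 76, 37, 27 bp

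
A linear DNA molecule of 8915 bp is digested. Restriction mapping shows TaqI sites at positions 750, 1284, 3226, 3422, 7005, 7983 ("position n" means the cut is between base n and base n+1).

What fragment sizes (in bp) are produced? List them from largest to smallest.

Linear molecule, 6 cuts → 7 fragments:
  750 − 0 = 750 bp
  1284 − 750 = 534 bp
  3226 − 1284 = 1942 bp
  3422 − 3226 = 196 bp
  7005 − 3422 = 3583 bp
  7983 − 7005 = 978 bp
  8915 − 7983 = 932 bp
Sorted largest to smallest: 3583, 1942, 978, 932, 750, 534, 196 bp.

3583, 1942, 978, 932, 750, 534, 196 bp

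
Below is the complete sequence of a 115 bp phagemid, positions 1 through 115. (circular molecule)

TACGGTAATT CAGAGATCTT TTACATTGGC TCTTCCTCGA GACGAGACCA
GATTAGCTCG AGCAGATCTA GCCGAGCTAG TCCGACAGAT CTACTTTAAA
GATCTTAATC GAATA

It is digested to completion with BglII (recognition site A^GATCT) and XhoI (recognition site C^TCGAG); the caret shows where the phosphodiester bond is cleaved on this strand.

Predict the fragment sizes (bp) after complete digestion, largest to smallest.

BglII sites (AGATCT) start at positions 14, 64, 87, 100.
BglII cuts after the first base of each site, so after positions 14, 64, 87, 100.
XhoI sites (CTCGAG) start at positions 36, 57.
XhoI cuts after the first base of each site, so after positions 36, 57.
Combined cut positions: 14, 36, 57, 64, 87, 100.
Circular molecule, 6 cuts → 6 fragments:
  15–36 → 22 bp
  37–57 → 21 bp
  58–64 → 7 bp
  65–87 → 23 bp
  88–100 → 13 bp
  101–115 then 1–14 → 15 + 14 = 29 bp
Sorted largest to smallest: 29, 23, 22, 21, 13, 7 bp.

29, 23, 22, 21, 13, 7 bp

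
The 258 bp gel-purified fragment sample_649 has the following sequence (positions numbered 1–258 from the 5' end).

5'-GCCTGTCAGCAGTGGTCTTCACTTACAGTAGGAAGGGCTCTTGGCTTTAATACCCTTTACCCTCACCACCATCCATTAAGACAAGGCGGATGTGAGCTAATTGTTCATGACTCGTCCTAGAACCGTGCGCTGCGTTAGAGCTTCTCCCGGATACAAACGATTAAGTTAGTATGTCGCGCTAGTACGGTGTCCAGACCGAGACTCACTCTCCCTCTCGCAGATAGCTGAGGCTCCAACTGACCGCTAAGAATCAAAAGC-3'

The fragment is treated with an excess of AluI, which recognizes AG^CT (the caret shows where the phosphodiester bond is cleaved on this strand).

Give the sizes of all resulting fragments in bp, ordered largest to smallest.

96, 84, 44, 34 bp

AluI sites (AGCT) start at positions 95, 139, 223.
AluI cuts after base 2 of each site, so after positions 96, 140, 224.
Linear molecule, 3 cuts → 4 fragments:
  1–96 → 96 bp
  97–140 → 44 bp
  141–224 → 84 bp
  225–258 → 34 bp
Sorted largest to smallest: 96, 84, 44, 34 bp.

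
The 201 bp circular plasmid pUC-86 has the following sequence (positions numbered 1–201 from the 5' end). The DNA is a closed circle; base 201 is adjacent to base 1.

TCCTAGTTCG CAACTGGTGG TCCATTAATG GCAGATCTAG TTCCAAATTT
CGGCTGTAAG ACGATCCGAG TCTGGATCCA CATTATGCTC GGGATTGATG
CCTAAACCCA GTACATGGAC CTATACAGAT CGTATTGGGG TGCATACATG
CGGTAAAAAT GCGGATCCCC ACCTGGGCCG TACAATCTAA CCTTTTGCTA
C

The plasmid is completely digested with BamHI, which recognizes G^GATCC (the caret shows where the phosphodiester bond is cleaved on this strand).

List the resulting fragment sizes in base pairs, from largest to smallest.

112, 89 bp

BamHI sites (GGATCC) start at positions 74, 163.
BamHI cuts after the first base of each site, so after positions 74, 163.
Circular molecule, 2 cuts → 2 fragments:
  75–163 → 89 bp
  164–201 then 1–74 → 38 + 74 = 112 bp
Sorted largest to smallest: 112, 89 bp.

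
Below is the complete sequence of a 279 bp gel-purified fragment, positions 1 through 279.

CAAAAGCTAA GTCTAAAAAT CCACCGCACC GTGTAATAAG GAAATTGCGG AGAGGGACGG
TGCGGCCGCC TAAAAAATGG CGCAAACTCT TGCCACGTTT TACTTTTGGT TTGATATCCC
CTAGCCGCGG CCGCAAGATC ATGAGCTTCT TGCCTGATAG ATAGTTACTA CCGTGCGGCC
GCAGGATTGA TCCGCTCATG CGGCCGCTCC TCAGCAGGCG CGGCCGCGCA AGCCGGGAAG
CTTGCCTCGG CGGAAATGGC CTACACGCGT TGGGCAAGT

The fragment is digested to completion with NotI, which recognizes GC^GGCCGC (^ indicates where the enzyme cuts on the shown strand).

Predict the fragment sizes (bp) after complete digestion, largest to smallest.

NotI sites (GCGGCCGC) start at positions 62, 127, 175, 200, 220.
NotI cuts after base 2 of each site, so after positions 63, 128, 176, 201, 221.
Linear molecule, 5 cuts → 6 fragments:
  1–63 → 63 bp
  64–128 → 65 bp
  129–176 → 48 bp
  177–201 → 25 bp
  202–221 → 20 bp
  222–279 → 58 bp
Sorted largest to smallest: 65, 63, 58, 48, 25, 20 bp.

65, 63, 58, 48, 25, 20 bp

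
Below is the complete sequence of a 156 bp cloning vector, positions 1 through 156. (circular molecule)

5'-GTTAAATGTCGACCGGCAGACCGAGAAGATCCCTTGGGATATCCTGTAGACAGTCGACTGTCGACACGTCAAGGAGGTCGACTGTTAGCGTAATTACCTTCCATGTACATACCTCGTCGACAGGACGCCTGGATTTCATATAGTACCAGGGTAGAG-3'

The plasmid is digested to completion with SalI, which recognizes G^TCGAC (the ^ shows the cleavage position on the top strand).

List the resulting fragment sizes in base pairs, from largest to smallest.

48, 45, 39, 17, 7 bp

SalI sites (GTCGAC) start at positions 8, 53, 60, 77, 116.
SalI cuts after the first base of each site, so after positions 8, 53, 60, 77, 116.
Circular molecule, 5 cuts → 5 fragments:
  9–53 → 45 bp
  54–60 → 7 bp
  61–77 → 17 bp
  78–116 → 39 bp
  117–156 then 1–8 → 40 + 8 = 48 bp
Sorted largest to smallest: 48, 45, 39, 17, 7 bp.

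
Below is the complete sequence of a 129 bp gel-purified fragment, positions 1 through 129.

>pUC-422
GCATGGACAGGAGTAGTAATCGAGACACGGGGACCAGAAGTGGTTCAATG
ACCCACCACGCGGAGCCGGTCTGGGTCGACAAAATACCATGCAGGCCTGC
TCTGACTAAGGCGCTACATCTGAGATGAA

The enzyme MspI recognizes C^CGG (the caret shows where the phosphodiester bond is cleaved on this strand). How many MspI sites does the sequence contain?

CCGG occurs starting at position 66.
MspI cuts at 1 site.

1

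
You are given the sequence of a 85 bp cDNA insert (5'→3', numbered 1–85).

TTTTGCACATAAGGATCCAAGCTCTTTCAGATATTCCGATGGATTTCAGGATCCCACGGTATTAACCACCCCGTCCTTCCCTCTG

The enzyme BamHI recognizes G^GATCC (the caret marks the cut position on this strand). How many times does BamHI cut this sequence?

GGATCC occurs starting at positions 13, 49.
BamHI cuts at 2 sites.

2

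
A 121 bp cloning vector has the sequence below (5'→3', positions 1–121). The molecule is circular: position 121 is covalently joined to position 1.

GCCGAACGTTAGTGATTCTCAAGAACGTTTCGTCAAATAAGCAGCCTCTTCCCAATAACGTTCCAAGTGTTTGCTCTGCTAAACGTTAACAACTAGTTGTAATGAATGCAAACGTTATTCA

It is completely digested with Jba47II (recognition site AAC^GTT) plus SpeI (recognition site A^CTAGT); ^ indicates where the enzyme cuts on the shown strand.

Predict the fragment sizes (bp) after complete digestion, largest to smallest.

33, 25, 21, 19, 15, 8 bp

Jba47II sites (AACGTT) start at positions 5, 24, 57, 82, 111.
Jba47II cuts after base 3 of each site, so after positions 7, 26, 59, 84, 113.
The SpeI site (ACTAGT) starts at position 92.
SpeI cuts after the first base of each site, so after position 92.
Combined cut positions: 7, 26, 59, 84, 92, 113.
Circular molecule, 6 cuts → 6 fragments:
  8–26 → 19 bp
  27–59 → 33 bp
  60–84 → 25 bp
  85–92 → 8 bp
  93–113 → 21 bp
  114–121 then 1–7 → 8 + 7 = 15 bp
Sorted largest to smallest: 33, 25, 21, 19, 15, 8 bp.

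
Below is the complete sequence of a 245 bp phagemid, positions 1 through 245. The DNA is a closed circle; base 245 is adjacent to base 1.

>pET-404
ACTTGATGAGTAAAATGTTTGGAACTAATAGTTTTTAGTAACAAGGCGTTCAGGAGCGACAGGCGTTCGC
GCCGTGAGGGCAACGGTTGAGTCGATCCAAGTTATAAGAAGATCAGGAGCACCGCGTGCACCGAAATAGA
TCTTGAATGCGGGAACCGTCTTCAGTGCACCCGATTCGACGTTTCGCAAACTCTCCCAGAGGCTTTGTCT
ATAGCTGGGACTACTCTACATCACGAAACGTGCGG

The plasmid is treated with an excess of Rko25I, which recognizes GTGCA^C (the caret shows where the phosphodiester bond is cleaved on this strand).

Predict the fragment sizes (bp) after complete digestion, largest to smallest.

206, 39 bp

Rko25I sites (GTGCAC) start at positions 126, 165.
Rko25I cuts after base 5 of each site (before the last base), so after positions 130, 169.
Circular molecule, 2 cuts → 2 fragments:
  131–169 → 39 bp
  170–245 then 1–130 → 76 + 130 = 206 bp
Sorted largest to smallest: 206, 39 bp.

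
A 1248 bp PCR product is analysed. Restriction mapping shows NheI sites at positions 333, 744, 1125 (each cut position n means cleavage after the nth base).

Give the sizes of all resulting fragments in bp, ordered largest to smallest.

Linear molecule, 3 cuts → 4 fragments:
  333 − 0 = 333 bp
  744 − 333 = 411 bp
  1125 − 744 = 381 bp
  1248 − 1125 = 123 bp
Sorted largest to smallest: 411, 381, 333, 123 bp.

411, 381, 333, 123 bp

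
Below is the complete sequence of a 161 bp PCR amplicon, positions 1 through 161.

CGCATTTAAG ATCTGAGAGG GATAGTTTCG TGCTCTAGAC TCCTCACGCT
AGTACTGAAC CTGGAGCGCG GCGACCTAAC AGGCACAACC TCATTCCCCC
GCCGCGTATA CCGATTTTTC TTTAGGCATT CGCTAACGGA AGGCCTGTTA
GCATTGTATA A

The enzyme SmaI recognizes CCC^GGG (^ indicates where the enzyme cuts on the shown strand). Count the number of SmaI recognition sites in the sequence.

0

No occurrence of CCCGGG is present in the sequence.
SmaI does not cut: 0 sites.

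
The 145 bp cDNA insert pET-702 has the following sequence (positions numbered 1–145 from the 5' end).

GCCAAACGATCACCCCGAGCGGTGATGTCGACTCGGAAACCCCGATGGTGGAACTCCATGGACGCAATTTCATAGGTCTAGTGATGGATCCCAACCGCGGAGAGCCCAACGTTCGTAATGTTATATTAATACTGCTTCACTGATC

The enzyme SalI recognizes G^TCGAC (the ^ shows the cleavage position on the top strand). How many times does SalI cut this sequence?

GTCGAC occurs starting at position 27.
SalI cuts at 1 site.

1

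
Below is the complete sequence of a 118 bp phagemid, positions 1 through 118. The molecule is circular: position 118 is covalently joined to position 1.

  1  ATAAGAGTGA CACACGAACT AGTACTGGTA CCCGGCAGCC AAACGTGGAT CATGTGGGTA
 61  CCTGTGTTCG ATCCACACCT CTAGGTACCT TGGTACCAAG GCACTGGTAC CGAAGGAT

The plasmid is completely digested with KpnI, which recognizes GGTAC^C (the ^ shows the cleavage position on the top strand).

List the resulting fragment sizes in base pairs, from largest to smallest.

KpnI sites (GGTACC) start at positions 27, 57, 84, 92, 106.
KpnI cuts after base 5 of each site (before the last base), so after positions 31, 61, 88, 96, 110.
Circular molecule, 5 cuts → 5 fragments:
  32–61 → 30 bp
  62–88 → 27 bp
  89–96 → 8 bp
  97–110 → 14 bp
  111–118 then 1–31 → 8 + 31 = 39 bp
Sorted largest to smallest: 39, 30, 27, 14, 8 bp.

39, 30, 27, 14, 8 bp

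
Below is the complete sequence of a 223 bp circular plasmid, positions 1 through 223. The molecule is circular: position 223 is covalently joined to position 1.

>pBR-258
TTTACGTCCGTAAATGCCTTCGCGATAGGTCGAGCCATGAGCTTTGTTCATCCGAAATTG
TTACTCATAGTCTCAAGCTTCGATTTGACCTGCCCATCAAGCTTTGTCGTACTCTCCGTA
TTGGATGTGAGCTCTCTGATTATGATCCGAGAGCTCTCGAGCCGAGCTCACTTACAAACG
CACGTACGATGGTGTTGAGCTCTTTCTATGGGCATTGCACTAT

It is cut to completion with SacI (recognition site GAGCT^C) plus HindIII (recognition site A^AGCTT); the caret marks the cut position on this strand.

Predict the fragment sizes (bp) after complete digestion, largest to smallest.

SacI sites (GAGCTC) start at positions 129, 151, 164, 197.
SacI cuts after base 5 of each site (before the last base), so after positions 133, 155, 168, 201.
HindIII sites (AAGCTT) start at positions 75, 99.
HindIII cuts after the first base of each site, so after positions 75, 99.
Combined cut positions: 75, 99, 133, 155, 168, 201.
Circular molecule, 6 cuts → 6 fragments:
  76–99 → 24 bp
  100–133 → 34 bp
  134–155 → 22 bp
  156–168 → 13 bp
  169–201 → 33 bp
  202–223 then 1–75 → 22 + 75 = 97 bp
Sorted largest to smallest: 97, 34, 33, 24, 22, 13 bp.

97, 34, 33, 24, 22, 13 bp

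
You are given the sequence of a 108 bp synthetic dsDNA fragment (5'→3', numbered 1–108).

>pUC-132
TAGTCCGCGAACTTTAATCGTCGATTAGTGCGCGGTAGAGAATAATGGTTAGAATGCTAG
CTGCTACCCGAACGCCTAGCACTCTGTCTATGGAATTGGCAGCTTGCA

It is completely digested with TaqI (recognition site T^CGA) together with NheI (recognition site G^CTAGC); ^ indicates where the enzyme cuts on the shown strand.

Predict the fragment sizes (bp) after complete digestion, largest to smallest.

The TaqI site (TCGA) starts at position 21.
TaqI cuts after the first base of each site, so after position 21.
The NheI site (GCTAGC) starts at position 56.
NheI cuts after the first base of each site, so after position 56.
Combined cut positions: 21, 56.
Linear molecule, 2 cuts → 3 fragments:
  1–21 → 21 bp
  22–56 → 35 bp
  57–108 → 52 bp
Sorted largest to smallest: 52, 35, 21 bp.

52, 35, 21 bp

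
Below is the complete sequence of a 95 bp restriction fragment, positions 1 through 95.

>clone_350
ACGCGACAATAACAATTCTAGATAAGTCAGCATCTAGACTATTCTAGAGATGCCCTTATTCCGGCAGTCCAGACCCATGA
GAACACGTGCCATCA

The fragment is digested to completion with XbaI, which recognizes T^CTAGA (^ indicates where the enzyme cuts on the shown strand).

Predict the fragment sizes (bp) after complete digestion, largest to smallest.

52, 17, 16, 10 bp

XbaI sites (TCTAGA) start at positions 17, 33, 43.
XbaI cuts after the first base of each site, so after positions 17, 33, 43.
Linear molecule, 3 cuts → 4 fragments:
  1–17 → 17 bp
  18–33 → 16 bp
  34–43 → 10 bp
  44–95 → 52 bp
Sorted largest to smallest: 52, 17, 16, 10 bp.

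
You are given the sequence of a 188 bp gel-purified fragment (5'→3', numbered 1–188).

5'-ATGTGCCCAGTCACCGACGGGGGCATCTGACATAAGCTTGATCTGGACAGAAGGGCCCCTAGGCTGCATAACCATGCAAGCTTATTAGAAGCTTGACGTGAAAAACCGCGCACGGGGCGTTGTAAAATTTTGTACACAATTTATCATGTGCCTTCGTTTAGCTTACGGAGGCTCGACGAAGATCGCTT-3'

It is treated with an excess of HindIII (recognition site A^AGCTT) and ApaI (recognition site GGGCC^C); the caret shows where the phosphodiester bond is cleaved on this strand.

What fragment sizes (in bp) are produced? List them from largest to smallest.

HindIII sites (AAGCTT) start at positions 34, 78, 89.
HindIII cuts after the first base of each site, so after positions 34, 78, 89.
The ApaI site (GGGCCC) starts at position 53.
ApaI cuts after base 5 of each site (before the last base), so after position 57.
Combined cut positions: 34, 57, 78, 89.
Linear molecule, 4 cuts → 5 fragments:
  1–34 → 34 bp
  35–57 → 23 bp
  58–78 → 21 bp
  79–89 → 11 bp
  90–188 → 99 bp
Sorted largest to smallest: 99, 34, 23, 21, 11 bp.

99, 34, 23, 21, 11 bp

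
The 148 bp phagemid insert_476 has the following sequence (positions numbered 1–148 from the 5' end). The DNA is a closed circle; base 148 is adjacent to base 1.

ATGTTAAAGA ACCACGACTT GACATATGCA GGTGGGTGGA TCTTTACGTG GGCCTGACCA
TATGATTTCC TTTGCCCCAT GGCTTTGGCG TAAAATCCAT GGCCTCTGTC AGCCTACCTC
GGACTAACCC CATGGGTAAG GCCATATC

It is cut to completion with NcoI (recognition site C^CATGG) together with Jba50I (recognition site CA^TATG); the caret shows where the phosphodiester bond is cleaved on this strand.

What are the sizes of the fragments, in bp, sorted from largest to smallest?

NcoI sites (CCATGG) start at positions 77, 97, 130.
NcoI cuts after the first base of each site, so after positions 77, 97, 130.
Jba50I sites (CATATG) start at positions 23, 59.
Jba50I cuts after base 2 of each site, so after positions 24, 60.
Combined cut positions: 24, 60, 77, 97, 130.
Circular molecule, 5 cuts → 5 fragments:
  25–60 → 36 bp
  61–77 → 17 bp
  78–97 → 20 bp
  98–130 → 33 bp
  131–148 then 1–24 → 18 + 24 = 42 bp
Sorted largest to smallest: 42, 36, 33, 20, 17 bp.

42, 36, 33, 20, 17 bp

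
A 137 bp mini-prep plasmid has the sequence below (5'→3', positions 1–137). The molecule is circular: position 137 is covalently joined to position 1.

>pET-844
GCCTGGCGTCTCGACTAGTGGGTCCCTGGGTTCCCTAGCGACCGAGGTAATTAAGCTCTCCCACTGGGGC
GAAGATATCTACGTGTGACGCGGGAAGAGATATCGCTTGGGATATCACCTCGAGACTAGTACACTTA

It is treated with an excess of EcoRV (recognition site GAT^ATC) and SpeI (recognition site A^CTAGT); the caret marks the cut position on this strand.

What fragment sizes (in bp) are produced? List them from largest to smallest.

EcoRV sites (GATATC) start at positions 74, 99, 111.
EcoRV cuts after base 3 of each site, so after positions 76, 101, 113.
SpeI sites (ACTAGT) start at positions 14, 125.
SpeI cuts after the first base of each site, so after positions 14, 125.
Combined cut positions: 14, 76, 101, 113, 125.
Circular molecule, 5 cuts → 5 fragments:
  15–76 → 62 bp
  77–101 → 25 bp
  102–113 → 12 bp
  114–125 → 12 bp
  126–137 then 1–14 → 12 + 14 = 26 bp
Sorted largest to smallest: 62, 26, 25, 12, 12 bp.

62, 26, 25, 12, 12 bp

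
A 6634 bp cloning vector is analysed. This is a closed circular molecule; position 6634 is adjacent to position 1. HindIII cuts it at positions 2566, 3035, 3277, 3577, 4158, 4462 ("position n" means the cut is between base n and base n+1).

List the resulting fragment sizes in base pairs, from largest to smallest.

4738, 581, 469, 304, 300, 242 bp

Circular molecule, 6 cuts → 6 fragments:
  3035 − 2566 = 469 bp
  3277 − 3035 = 242 bp
  3577 − 3277 = 300 bp
  4158 − 3577 = 581 bp
  4462 − 4158 = 304 bp
  wrap: 6634 − 4462 + 2566 = 4738 bp
Sorted largest to smallest: 4738, 581, 469, 304, 300, 242 bp.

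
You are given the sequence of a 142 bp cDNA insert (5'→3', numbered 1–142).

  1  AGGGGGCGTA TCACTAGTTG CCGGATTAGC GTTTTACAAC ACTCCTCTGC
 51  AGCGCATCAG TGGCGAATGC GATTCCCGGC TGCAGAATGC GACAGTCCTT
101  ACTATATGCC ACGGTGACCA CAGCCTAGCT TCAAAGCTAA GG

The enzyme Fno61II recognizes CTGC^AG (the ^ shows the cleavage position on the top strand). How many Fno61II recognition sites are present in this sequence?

CTGCAG occurs starting at positions 47, 80.
Fno61II cuts at 2 sites.

2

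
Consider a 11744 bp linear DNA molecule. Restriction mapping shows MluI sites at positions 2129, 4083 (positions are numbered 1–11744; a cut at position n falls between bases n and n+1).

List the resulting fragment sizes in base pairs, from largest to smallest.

7661, 2129, 1954 bp

Linear molecule, 2 cuts → 3 fragments:
  2129 − 0 = 2129 bp
  4083 − 2129 = 1954 bp
  11744 − 4083 = 7661 bp
Sorted largest to smallest: 7661, 2129, 1954 bp.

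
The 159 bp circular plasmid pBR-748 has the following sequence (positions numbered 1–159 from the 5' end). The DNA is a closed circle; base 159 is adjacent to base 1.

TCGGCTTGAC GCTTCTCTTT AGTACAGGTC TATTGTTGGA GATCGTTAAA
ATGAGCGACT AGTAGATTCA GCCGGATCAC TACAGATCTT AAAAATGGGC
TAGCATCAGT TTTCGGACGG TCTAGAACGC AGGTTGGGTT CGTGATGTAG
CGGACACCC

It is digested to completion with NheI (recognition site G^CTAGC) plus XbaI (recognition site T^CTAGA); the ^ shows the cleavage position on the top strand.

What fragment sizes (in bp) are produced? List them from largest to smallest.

The NheI site (GCTAGC) starts at position 99.
NheI cuts after the first base of each site, so after position 99.
The XbaI site (TCTAGA) starts at position 121.
XbaI cuts after the first base of each site, so after position 121.
Combined cut positions: 99, 121.
Circular molecule, 2 cuts → 2 fragments:
  100–121 → 22 bp
  122–159 then 1–99 → 38 + 99 = 137 bp
Sorted largest to smallest: 137, 22 bp.

137, 22 bp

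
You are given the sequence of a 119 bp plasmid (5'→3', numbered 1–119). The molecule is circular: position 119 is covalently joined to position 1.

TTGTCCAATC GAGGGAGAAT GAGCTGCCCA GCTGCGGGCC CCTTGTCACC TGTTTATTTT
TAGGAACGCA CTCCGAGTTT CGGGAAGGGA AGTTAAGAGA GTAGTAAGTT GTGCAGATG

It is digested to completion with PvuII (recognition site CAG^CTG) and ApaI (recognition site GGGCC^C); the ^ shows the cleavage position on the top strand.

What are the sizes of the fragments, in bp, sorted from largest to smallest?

The PvuII site (CAGCTG) starts at position 29.
PvuII cuts after base 3 of each site, so after position 31.
The ApaI site (GGGCCC) starts at position 36.
ApaI cuts after base 5 of each site (before the last base), so after position 40.
Combined cut positions: 31, 40.
Circular molecule, 2 cuts → 2 fragments:
  32–40 → 9 bp
  41–119 then 1–31 → 79 + 31 = 110 bp
Sorted largest to smallest: 110, 9 bp.

110, 9 bp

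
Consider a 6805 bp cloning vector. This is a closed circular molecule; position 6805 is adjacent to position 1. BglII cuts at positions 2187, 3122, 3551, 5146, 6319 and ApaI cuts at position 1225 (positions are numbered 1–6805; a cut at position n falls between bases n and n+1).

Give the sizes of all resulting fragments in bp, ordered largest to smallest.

1711, 1595, 1173, 962, 935, 429 bp

Combined cut positions (sorted): 1225, 2187, 3122, 3551, 5146, 6319.
Circular molecule, 6 cuts → 6 fragments:
  2187 − 1225 = 962 bp
  3122 − 2187 = 935 bp
  3551 − 3122 = 429 bp
  5146 − 3551 = 1595 bp
  6319 − 5146 = 1173 bp
  wrap: 6805 − 6319 + 1225 = 1711 bp
Sorted largest to smallest: 1711, 1595, 1173, 962, 935, 429 bp.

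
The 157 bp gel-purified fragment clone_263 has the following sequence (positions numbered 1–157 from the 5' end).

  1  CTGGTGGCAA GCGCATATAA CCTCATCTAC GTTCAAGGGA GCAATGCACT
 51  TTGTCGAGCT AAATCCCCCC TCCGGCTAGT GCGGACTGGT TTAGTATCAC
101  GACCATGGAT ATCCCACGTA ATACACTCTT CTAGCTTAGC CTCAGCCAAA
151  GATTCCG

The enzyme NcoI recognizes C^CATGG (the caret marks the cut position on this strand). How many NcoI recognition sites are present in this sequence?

CCATGG occurs starting at position 103.
NcoI cuts at 1 site.

1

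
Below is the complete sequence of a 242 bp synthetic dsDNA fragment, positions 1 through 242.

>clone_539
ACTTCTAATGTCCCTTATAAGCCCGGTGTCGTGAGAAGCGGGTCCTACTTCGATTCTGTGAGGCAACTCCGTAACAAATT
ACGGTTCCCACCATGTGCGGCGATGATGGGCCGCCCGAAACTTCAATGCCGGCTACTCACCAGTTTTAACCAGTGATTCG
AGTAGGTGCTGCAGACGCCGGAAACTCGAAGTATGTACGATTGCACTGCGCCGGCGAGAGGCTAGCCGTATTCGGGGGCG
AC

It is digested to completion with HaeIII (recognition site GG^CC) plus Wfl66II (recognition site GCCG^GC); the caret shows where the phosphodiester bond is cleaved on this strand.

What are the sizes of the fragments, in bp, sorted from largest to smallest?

The HaeIII site (GGCC) starts at position 109.
HaeIII cuts after base 2 of each site, so after position 110.
Wfl66II sites (GCCGGC) start at positions 128, 210.
Wfl66II cuts after base 4 of each site, so after positions 131, 213.
Combined cut positions: 110, 131, 213.
Linear molecule, 3 cuts → 4 fragments:
  1–110 → 110 bp
  111–131 → 21 bp
  132–213 → 82 bp
  214–242 → 29 bp
Sorted largest to smallest: 110, 82, 29, 21 bp.

110, 82, 29, 21 bp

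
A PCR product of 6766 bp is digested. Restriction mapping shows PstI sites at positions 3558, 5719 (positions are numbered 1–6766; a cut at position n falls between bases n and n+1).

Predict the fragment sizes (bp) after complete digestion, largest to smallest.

Linear molecule, 2 cuts → 3 fragments:
  3558 − 0 = 3558 bp
  5719 − 3558 = 2161 bp
  6766 − 5719 = 1047 bp
Sorted largest to smallest: 3558, 2161, 1047 bp.

3558, 2161, 1047 bp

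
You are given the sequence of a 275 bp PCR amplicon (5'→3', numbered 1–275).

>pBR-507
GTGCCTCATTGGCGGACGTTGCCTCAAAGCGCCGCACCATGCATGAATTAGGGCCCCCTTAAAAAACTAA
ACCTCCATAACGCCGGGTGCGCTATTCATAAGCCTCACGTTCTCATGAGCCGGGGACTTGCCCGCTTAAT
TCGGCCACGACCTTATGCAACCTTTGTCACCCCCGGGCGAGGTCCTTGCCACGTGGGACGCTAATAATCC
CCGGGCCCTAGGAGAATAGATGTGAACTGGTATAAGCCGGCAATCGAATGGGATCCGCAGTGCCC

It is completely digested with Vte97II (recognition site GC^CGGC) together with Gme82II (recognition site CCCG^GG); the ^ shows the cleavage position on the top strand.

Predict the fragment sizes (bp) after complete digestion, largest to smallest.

The Vte97II site (GCCGGC) starts at position 246.
Vte97II cuts after base 2 of each site, so after position 247.
Gme82II sites (CCCGGG) start at positions 172, 210.
Gme82II cuts after base 4 of each site, so after positions 175, 213.
Combined cut positions: 175, 213, 247.
Linear molecule, 3 cuts → 4 fragments:
  1–175 → 175 bp
  176–213 → 38 bp
  214–247 → 34 bp
  248–275 → 28 bp
Sorted largest to smallest: 175, 38, 34, 28 bp.

175, 38, 34, 28 bp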